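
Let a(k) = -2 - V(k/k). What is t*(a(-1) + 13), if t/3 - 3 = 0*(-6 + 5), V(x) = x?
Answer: 90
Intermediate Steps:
t = 9 (t = 9 + 3*(0*(-6 + 5)) = 9 + 3*(0*(-1)) = 9 + 3*0 = 9 + 0 = 9)
a(k) = -3 (a(k) = -2 - k/k = -2 - 1*1 = -2 - 1 = -3)
t*(a(-1) + 13) = 9*(-3 + 13) = 9*10 = 90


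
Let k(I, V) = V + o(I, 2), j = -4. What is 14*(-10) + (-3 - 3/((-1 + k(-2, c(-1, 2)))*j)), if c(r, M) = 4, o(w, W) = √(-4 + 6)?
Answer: -3995/28 - 3*√2/28 ≈ -142.83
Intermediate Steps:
o(w, W) = √2
k(I, V) = V + √2
14*(-10) + (-3 - 3/((-1 + k(-2, c(-1, 2)))*j)) = 14*(-10) + (-3 - 3/((-1 + (4 + √2))*(-4))) = -140 + (-3 - 3/((3 + √2)*(-4))) = -140 + (-3 - 3/(-12 - 4*√2)) = -143 - 3/(-12 - 4*√2)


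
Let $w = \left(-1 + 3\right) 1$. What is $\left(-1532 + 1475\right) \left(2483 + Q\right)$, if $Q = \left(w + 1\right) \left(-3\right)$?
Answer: $-141018$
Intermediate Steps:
$w = 2$ ($w = 2 \cdot 1 = 2$)
$Q = -9$ ($Q = \left(2 + 1\right) \left(-3\right) = 3 \left(-3\right) = -9$)
$\left(-1532 + 1475\right) \left(2483 + Q\right) = \left(-1532 + 1475\right) \left(2483 - 9\right) = \left(-57\right) 2474 = -141018$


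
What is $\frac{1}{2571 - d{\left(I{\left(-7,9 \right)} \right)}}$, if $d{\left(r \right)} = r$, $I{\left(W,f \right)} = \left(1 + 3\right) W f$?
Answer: $\frac{1}{2823} \approx 0.00035423$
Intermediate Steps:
$I{\left(W,f \right)} = 4 W f$
$\frac{1}{2571 - d{\left(I{\left(-7,9 \right)} \right)}} = \frac{1}{2571 - 4 \left(-7\right) 9} = \frac{1}{2571 - -252} = \frac{1}{2571 + 252} = \frac{1}{2823}$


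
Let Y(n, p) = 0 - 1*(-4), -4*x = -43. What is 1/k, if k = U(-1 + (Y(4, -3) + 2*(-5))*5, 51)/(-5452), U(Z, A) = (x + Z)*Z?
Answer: -21808/2511 ≈ -8.6850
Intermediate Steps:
x = 43/4 (x = -¼*(-43) = 43/4 ≈ 10.750)
Y(n, p) = 4 (Y(n, p) = 0 + 4 = 4)
U(Z, A) = Z*(43/4 + Z) (U(Z, A) = (43/4 + Z)*Z = Z*(43/4 + Z))
k = -2511/21808 (k = ((-1 + (4 + 2*(-5))*5)*(43 + 4*(-1 + (4 + 2*(-5))*5))/4)/(-5452) = ((-1 + (4 - 10)*5)*(43 + 4*(-1 + (4 - 10)*5))/4)*(-1/5452) = ((-1 - 6*5)*(43 + 4*(-1 - 6*5))/4)*(-1/5452) = ((-1 - 30)*(43 + 4*(-1 - 30))/4)*(-1/5452) = ((¼)*(-31)*(43 + 4*(-31)))*(-1/5452) = ((¼)*(-31)*(43 - 124))*(-1/5452) = ((¼)*(-31)*(-81))*(-1/5452) = (2511/4)*(-1/5452) = -2511/21808 ≈ -0.11514)
1/k = 1/(-2511/21808) = -21808/2511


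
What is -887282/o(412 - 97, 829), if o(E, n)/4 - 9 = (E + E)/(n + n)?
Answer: -367778389/15552 ≈ -23648.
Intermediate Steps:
o(E, n) = 36 + 4*E/n (o(E, n) = 36 + 4*((E + E)/(n + n)) = 36 + 4*((2*E)/((2*n))) = 36 + 4*((2*E)*(1/(2*n))) = 36 + 4*(E/n) = 36 + 4*E/n)
-887282/o(412 - 97, 829) = -887282/(36 + 4*(412 - 97)/829) = -887282/(36 + 4*315*(1/829)) = -887282/(36 + 1260/829) = -887282/31104/829 = -887282*829/31104 = -367778389/15552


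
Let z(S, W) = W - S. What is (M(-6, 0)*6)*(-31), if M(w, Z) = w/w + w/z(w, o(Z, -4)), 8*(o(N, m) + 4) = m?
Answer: 558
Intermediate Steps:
o(N, m) = -4 + m/8
M(w, Z) = 1 + w/(-9/2 - w) (M(w, Z) = w/w + w/((-4 + (1/8)*(-4)) - w) = 1 + w/((-4 - 1/2) - w) = 1 + w/(-9/2 - w))
(M(-6, 0)*6)*(-31) = ((9/(9 + 2*(-6)))*6)*(-31) = ((9/(9 - 12))*6)*(-31) = ((9/(-3))*6)*(-31) = ((9*(-1/3))*6)*(-31) = -3*6*(-31) = -18*(-31) = 558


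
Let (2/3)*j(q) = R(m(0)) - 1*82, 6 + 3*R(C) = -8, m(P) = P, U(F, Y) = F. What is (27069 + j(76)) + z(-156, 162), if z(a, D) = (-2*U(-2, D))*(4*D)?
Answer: 29531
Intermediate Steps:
R(C) = -14/3 (R(C) = -2 + (⅓)*(-8) = -2 - 8/3 = -14/3)
j(q) = -130 (j(q) = 3*(-14/3 - 1*82)/2 = 3*(-14/3 - 82)/2 = (3/2)*(-260/3) = -130)
z(a, D) = 16*D (z(a, D) = (-2*(-2))*(4*D) = 4*(4*D) = 16*D)
(27069 + j(76)) + z(-156, 162) = (27069 - 130) + 16*162 = 26939 + 2592 = 29531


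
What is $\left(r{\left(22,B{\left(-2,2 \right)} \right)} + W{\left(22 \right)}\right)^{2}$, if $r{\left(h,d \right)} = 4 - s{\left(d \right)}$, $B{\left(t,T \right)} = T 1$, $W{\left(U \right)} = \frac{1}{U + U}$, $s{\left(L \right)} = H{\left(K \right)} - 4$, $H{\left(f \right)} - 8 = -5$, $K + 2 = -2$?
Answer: $\frac{48841}{1936} \approx 25.228$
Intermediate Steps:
$K = -4$ ($K = -2 - 2 = -4$)
$H{\left(f \right)} = 3$ ($H{\left(f \right)} = 8 - 5 = 3$)
$s{\left(L \right)} = -1$ ($s{\left(L \right)} = 3 - 4 = -1$)
$W{\left(U \right)} = \frac{1}{2 U}$
$B{\left(t,T \right)} = T$
$r{\left(h,d \right)} = 5$ ($r{\left(h,d \right)} = 4 - -1 = 4 + 1 = 5$)
$\left(r{\left(22,B{\left(-2,2 \right)} \right)} + W{\left(22 \right)}\right)^{2} = \left(5 + \frac{1}{2 \cdot 22}\right)^{2} = \left(5 + \frac{1}{2} \cdot \frac{1}{22}\right)^{2} = \left(5 + \frac{1}{44}\right)^{2} = \left(\frac{221}{44}\right)^{2} = \frac{48841}{1936}$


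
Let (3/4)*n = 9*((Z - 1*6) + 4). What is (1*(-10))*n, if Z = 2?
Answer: 0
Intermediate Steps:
n = 0 (n = 4*(9*((2 - 1*6) + 4))/3 = 4*(9*((2 - 6) + 4))/3 = 4*(9*(-4 + 4))/3 = 4*(9*0)/3 = (4/3)*0 = 0)
(1*(-10))*n = (1*(-10))*0 = -10*0 = 0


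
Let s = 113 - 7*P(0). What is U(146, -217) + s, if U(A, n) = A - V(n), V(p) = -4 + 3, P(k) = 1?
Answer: 253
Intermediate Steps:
V(p) = -1
U(A, n) = 1 + A (U(A, n) = A - 1*(-1) = A + 1 = 1 + A)
s = 106 (s = 113 - 7*1 = 113 - 7 = 106)
U(146, -217) + s = (1 + 146) + 106 = 147 + 106 = 253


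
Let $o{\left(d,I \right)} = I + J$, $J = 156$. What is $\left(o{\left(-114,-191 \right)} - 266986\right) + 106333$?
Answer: $-160688$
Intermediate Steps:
$o{\left(d,I \right)} = 156 + I$ ($o{\left(d,I \right)} = I + 156 = 156 + I$)
$\left(o{\left(-114,-191 \right)} - 266986\right) + 106333 = \left(\left(156 - 191\right) - 266986\right) + 106333 = \left(-35 - 266986\right) + 106333 = -267021 + 106333 = -160688$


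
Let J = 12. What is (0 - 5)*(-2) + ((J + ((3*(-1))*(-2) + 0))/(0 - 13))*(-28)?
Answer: 634/13 ≈ 48.769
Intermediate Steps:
(0 - 5)*(-2) + ((J + ((3*(-1))*(-2) + 0))/(0 - 13))*(-28) = (0 - 5)*(-2) + ((12 + ((3*(-1))*(-2) + 0))/(0 - 13))*(-28) = -5*(-2) + ((12 + (-3*(-2) + 0))/(-13))*(-28) = 10 + ((12 + (6 + 0))*(-1/13))*(-28) = 10 + ((12 + 6)*(-1/13))*(-28) = 10 + (18*(-1/13))*(-28) = 10 - 18/13*(-28) = 10 + 504/13 = 634/13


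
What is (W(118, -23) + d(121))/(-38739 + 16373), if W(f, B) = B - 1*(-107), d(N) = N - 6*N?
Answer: 521/22366 ≈ 0.023294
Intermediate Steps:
d(N) = -5*N
W(f, B) = 107 + B (W(f, B) = B + 107 = 107 + B)
(W(118, -23) + d(121))/(-38739 + 16373) = ((107 - 23) - 5*121)/(-38739 + 16373) = (84 - 605)/(-22366) = -521*(-1/22366) = 521/22366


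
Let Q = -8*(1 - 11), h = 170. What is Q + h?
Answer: 250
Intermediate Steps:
Q = 80 (Q = -8*(-10) = 80)
Q + h = 80 + 170 = 250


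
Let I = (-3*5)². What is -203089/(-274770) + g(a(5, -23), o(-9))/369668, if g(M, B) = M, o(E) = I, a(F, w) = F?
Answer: 872986957/1181089260 ≈ 0.73914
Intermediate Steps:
I = 225 (I = (-15)² = 225)
o(E) = 225
-203089/(-274770) + g(a(5, -23), o(-9))/369668 = -203089/(-274770) + 5/369668 = -203089*(-1/274770) + 5*(1/369668) = 4723/6390 + 5/369668 = 872986957/1181089260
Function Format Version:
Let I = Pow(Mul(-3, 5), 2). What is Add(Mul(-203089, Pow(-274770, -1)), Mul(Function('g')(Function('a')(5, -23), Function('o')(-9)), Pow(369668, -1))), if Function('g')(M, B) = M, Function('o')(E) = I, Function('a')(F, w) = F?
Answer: Rational(872986957, 1181089260) ≈ 0.73914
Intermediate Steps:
I = 225 (I = Pow(-15, 2) = 225)
Function('o')(E) = 225
Add(Mul(-203089, Pow(-274770, -1)), Mul(Function('g')(Function('a')(5, -23), Function('o')(-9)), Pow(369668, -1))) = Add(Mul(-203089, Pow(-274770, -1)), Mul(5, Pow(369668, -1))) = Add(Mul(-203089, Rational(-1, 274770)), Mul(5, Rational(1, 369668))) = Add(Rational(4723, 6390), Rational(5, 369668)) = Rational(872986957, 1181089260)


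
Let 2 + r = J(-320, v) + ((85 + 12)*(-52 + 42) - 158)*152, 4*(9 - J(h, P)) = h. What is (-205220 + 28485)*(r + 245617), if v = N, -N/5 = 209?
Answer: -13122220280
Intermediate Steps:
N = -1045 (N = -5*209 = -1045)
v = -1045
J(h, P) = 9 - h/4
r = -171369 (r = -2 + ((9 - ¼*(-320)) + ((85 + 12)*(-52 + 42) - 158)*152) = -2 + ((9 + 80) + (97*(-10) - 158)*152) = -2 + (89 + (-970 - 158)*152) = -2 + (89 - 1128*152) = -2 + (89 - 171456) = -2 - 171367 = -171369)
(-205220 + 28485)*(r + 245617) = (-205220 + 28485)*(-171369 + 245617) = -176735*74248 = -13122220280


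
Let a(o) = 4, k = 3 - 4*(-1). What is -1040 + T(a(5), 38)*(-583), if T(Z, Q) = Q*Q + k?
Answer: -846973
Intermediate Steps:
k = 7 (k = 3 + 4 = 7)
T(Z, Q) = 7 + Q² (T(Z, Q) = Q*Q + 7 = Q² + 7 = 7 + Q²)
-1040 + T(a(5), 38)*(-583) = -1040 + (7 + 38²)*(-583) = -1040 + (7 + 1444)*(-583) = -1040 + 1451*(-583) = -1040 - 845933 = -846973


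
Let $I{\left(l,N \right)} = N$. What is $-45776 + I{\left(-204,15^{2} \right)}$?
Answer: $-45551$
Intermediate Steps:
$-45776 + I{\left(-204,15^{2} \right)} = -45776 + 15^{2} = -45776 + 225 = -45551$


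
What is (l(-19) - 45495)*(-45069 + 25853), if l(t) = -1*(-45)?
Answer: 873367200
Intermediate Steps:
l(t) = 45
(l(-19) - 45495)*(-45069 + 25853) = (45 - 45495)*(-45069 + 25853) = -45450*(-19216) = 873367200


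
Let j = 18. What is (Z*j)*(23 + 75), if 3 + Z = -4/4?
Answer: -7056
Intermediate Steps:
Z = -4 (Z = -3 - 4/4 = -3 - 4*¼ = -3 - 1 = -4)
(Z*j)*(23 + 75) = (-4*18)*(23 + 75) = -72*98 = -7056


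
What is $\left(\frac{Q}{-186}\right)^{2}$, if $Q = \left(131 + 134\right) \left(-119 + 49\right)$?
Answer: $\frac{86025625}{8649} \approx 9946.3$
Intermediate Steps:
$Q = -18550$ ($Q = 265 \left(-70\right) = -18550$)
$\left(\frac{Q}{-186}\right)^{2} = \left(- \frac{18550}{-186}\right)^{2} = \left(\left(-18550\right) \left(- \frac{1}{186}\right)\right)^{2} = \left(\frac{9275}{93}\right)^{2} = \frac{86025625}{8649}$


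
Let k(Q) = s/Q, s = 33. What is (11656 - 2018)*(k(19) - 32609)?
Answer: -5971107244/19 ≈ -3.1427e+8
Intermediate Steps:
k(Q) = 33/Q
(11656 - 2018)*(k(19) - 32609) = (11656 - 2018)*(33/19 - 32609) = 9638*(33*(1/19) - 32609) = 9638*(33/19 - 32609) = 9638*(-619538/19) = -5971107244/19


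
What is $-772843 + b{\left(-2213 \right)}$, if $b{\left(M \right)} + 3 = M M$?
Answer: $4124523$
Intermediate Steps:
$b{\left(M \right)} = -3 + M^{2}$ ($b{\left(M \right)} = -3 + M M = -3 + M^{2}$)
$-772843 + b{\left(-2213 \right)} = -772843 - \left(3 - \left(-2213\right)^{2}\right) = -772843 + \left(-3 + 4897369\right) = -772843 + 4897366 = 4124523$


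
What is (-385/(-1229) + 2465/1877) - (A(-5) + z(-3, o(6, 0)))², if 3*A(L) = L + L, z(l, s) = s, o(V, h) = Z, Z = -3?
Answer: -798997543/20761497 ≈ -38.485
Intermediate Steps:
o(V, h) = -3
A(L) = 2*L/3 (A(L) = (L + L)/3 = (2*L)/3 = 2*L/3)
(-385/(-1229) + 2465/1877) - (A(-5) + z(-3, o(6, 0)))² = (-385/(-1229) + 2465/1877) - ((⅔)*(-5) - 3)² = (-385*(-1/1229) + 2465*(1/1877)) - (-10/3 - 3)² = (385/1229 + 2465/1877) - (-19/3)² = 3752130/2306833 - 1*361/9 = 3752130/2306833 - 361/9 = -798997543/20761497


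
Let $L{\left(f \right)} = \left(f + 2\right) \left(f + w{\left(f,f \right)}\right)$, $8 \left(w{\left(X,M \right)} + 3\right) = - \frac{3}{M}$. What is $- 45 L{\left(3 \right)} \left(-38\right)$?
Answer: $- \frac{4275}{4} \approx -1068.8$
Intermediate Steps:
$w{\left(X,M \right)} = -3 - \frac{3}{8 M}$ ($w{\left(X,M \right)} = -3 + \frac{\left(-3\right) \frac{1}{M}}{8} = -3 - \frac{3}{8 M}$)
$L{\left(f \right)} = \left(2 + f\right) \left(-3 + f - \frac{3}{8 f}\right)$ ($L{\left(f \right)} = \left(f + 2\right) \left(f - \left(3 + \frac{3}{8 f}\right)\right) = \left(2 + f\right) \left(-3 + f - \frac{3}{8 f}\right)$)
$- 45 L{\left(3 \right)} \left(-38\right) = - 45 \left(- \frac{51}{8} + 3^{2} - 3 - \frac{3}{4 \cdot 3}\right) \left(-38\right) = - 45 \left(- \frac{51}{8} + 9 - 3 - \frac{1}{4}\right) \left(-38\right) = \left(-45\right) \left(- \frac{5}{8}\right) \left(-38\right) = \frac{225}{8} \left(-38\right) = - \frac{4275}{4}$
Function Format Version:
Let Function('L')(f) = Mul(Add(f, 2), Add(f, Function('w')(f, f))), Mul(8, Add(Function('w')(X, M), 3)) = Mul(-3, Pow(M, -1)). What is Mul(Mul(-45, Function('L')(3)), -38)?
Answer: Rational(-4275, 4) ≈ -1068.8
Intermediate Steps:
Function('w')(X, M) = Add(-3, Mul(Rational(-3, 8), Pow(M, -1))) (Function('w')(X, M) = Add(-3, Mul(Rational(1, 8), Mul(-3, Pow(M, -1)))) = Add(-3, Mul(Rational(-3, 8), Pow(M, -1))))
Function('L')(f) = Mul(Add(2, f), Add(-3, f, Mul(Rational(-3, 8), Pow(f, -1)))) (Function('L')(f) = Mul(Add(f, 2), Add(f, Add(-3, Mul(Rational(-3, 8), Pow(f, -1))))) = Mul(Add(2, f), Add(-3, f, Mul(Rational(-3, 8), Pow(f, -1)))))
Mul(Mul(-45, Function('L')(3)), -38) = Mul(Mul(-45, Add(Rational(-51, 8), Pow(3, 2), Mul(-1, 3), Mul(Rational(-3, 4), Pow(3, -1)))), -38) = Mul(Mul(-45, Add(Rational(-51, 8), 9, -3, Mul(Rational(-3, 4), Rational(1, 3)))), -38) = Mul(Mul(-45, Add(Rational(-51, 8), 9, -3, Rational(-1, 4))), -38) = Mul(Mul(-45, Rational(-5, 8)), -38) = Mul(Rational(225, 8), -38) = Rational(-4275, 4)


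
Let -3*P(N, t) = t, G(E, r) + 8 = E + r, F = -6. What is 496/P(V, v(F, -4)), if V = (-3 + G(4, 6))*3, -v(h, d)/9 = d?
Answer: -124/3 ≈ -41.333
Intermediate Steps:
G(E, r) = -8 + E + r (G(E, r) = -8 + (E + r) = -8 + E + r)
v(h, d) = -9*d
V = -3 (V = (-3 + (-8 + 4 + 6))*3 = (-3 + 2)*3 = -1*3 = -3)
P(N, t) = -t/3
496/P(V, v(F, -4)) = 496/((-(-3)*(-4))) = 496/((-⅓*36)) = 496/(-12) = 496*(-1/12) = -124/3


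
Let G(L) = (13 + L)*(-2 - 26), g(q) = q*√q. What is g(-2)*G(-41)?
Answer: -1568*I*√2 ≈ -2217.5*I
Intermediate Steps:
g(q) = q^(3/2)
G(L) = -364 - 28*L (G(L) = (13 + L)*(-28) = -364 - 28*L)
g(-2)*G(-41) = (-2)^(3/2)*(-364 - 28*(-41)) = (-2*I*√2)*(-364 + 1148) = -2*I*√2*784 = -1568*I*√2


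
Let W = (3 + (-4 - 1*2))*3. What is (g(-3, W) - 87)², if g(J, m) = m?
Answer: 9216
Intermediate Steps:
W = -9 (W = (3 + (-4 - 2))*3 = (3 - 6)*3 = -3*3 = -9)
(g(-3, W) - 87)² = (-9 - 87)² = (-96)² = 9216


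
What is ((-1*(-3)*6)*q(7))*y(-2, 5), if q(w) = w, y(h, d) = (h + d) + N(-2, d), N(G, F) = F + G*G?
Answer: 1512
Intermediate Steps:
N(G, F) = F + G²
y(h, d) = 4 + h + 2*d (y(h, d) = (h + d) + (d + (-2)²) = (d + h) + (d + 4) = (d + h) + (4 + d) = 4 + h + 2*d)
((-1*(-3)*6)*q(7))*y(-2, 5) = ((-1*(-3)*6)*7)*(4 - 2 + 2*5) = ((3*6)*7)*(4 - 2 + 10) = (18*7)*12 = 126*12 = 1512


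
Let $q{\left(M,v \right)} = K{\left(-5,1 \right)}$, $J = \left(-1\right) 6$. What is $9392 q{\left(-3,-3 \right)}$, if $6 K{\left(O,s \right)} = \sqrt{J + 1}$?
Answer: $\frac{4696 i \sqrt{5}}{3} \approx 3500.2 i$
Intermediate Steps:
$J = -6$
$K{\left(O,s \right)} = \frac{i \sqrt{5}}{6}$ ($K{\left(O,s \right)} = \frac{\sqrt{-6 + 1}}{6} = \frac{\sqrt{-5}}{6} = \frac{i \sqrt{5}}{6}$)
$q{\left(M,v \right)} = \frac{i \sqrt{5}}{6}$
$9392 q{\left(-3,-3 \right)} = 9392 \frac{i \sqrt{5}}{6} = \frac{4696 i \sqrt{5}}{3}$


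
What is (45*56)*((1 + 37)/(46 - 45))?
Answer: 95760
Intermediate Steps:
(45*56)*((1 + 37)/(46 - 45)) = 2520*(38/1) = 2520*(38*1) = 2520*38 = 95760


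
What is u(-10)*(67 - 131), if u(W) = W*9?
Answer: 5760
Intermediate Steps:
u(W) = 9*W
u(-10)*(67 - 131) = (9*(-10))*(67 - 131) = -90*(-64) = 5760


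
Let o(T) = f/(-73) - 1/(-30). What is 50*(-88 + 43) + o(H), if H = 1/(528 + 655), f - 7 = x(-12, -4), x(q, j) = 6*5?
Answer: -4928537/2190 ≈ -2250.5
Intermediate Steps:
x(q, j) = 30
f = 37 (f = 7 + 30 = 37)
H = 1/1183 ≈ 0.00084531
o(T) = -1037/2190 (o(T) = 37/(-73) - 1/(-30) = 37*(-1/73) - 1*(-1/30) = -37/73 + 1/30 = -1037/2190)
50*(-88 + 43) + o(H) = 50*(-88 + 43) - 1037/2190 = 50*(-45) - 1037/2190 = -2250 - 1037/2190 = -4928537/2190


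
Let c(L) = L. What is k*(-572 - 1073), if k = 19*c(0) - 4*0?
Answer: 0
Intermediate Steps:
k = 0 (k = 19*0 - 4*0 = 0 + 0 = 0)
k*(-572 - 1073) = 0*(-572 - 1073) = 0*(-1645) = 0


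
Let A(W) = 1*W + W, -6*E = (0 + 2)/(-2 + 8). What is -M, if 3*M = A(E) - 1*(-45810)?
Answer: -412289/27 ≈ -15270.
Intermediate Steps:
E = -1/18 (E = -(0 + 2)/(6*(-2 + 8)) = -2/(6*6) = -2/36 = -1/6*1/3 = -1/18 ≈ -0.055556)
A(W) = 2*W (A(W) = W + W = 2*W)
M = 412289/27 (M = (2*(-1/18) - 1*(-45810))/3 = (-1/9 + 45810)/3 = (1/3)*(412289/9) = 412289/27 ≈ 15270.)
-M = -1*412289/27 = -412289/27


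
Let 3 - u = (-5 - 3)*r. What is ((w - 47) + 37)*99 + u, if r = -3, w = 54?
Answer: 4335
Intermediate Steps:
u = -21 (u = 3 - (-5 - 3)*(-3) = 3 - (-8)*(-3) = 3 - 1*24 = 3 - 24 = -21)
((w - 47) + 37)*99 + u = ((54 - 47) + 37)*99 - 21 = (7 + 37)*99 - 21 = 44*99 - 21 = 4356 - 21 = 4335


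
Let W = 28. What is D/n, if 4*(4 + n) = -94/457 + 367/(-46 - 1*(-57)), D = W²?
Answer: 15764672/86253 ≈ 182.77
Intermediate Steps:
D = 784 (D = 28² = 784)
n = 86253/20108 (n = -4 + (-94/457 + 367/(-46 - 1*(-57)))/4 = -4 + (-94*1/457 + 367/(-46 + 57))/4 = -4 + (-94/457 + 367/11)/4 = -4 + (¼)*(166685/5027) = -4 + 166685/20108 = 86253/20108 ≈ 4.2895)
D/n = 784/(86253/20108) = 784*(20108/86253) = 15764672/86253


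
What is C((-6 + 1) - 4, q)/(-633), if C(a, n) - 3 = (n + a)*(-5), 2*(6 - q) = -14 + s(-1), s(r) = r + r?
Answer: 22/633 ≈ 0.034755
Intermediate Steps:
s(r) = 2*r
q = 14 (q = 6 - (-14 + 2*(-1))/2 = 6 - (-14 - 2)/2 = 6 - 1/2*(-16) = 6 + 8 = 14)
C(a, n) = 3 - 5*a - 5*n (C(a, n) = 3 + (n + a)*(-5) = 3 + (a + n)*(-5) = 3 + (-5*a - 5*n) = 3 - 5*a - 5*n)
C((-6 + 1) - 4, q)/(-633) = (3 - 5*((-6 + 1) - 4) - 5*14)/(-633) = (3 - 5*(-5 - 4) - 70)*(-1/633) = (3 - 5*(-9) - 70)*(-1/633) = (3 + 45 - 70)*(-1/633) = -22*(-1/633) = 22/633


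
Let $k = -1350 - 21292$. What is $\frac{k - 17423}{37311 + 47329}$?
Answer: $- \frac{8013}{16928} \approx -0.47336$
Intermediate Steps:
$k = -22642$ ($k = -1350 - 21292 = -22642$)
$\frac{k - 17423}{37311 + 47329} = \frac{-22642 - 17423}{37311 + 47329} = - \frac{40065}{84640} = \left(-40065\right) \frac{1}{84640} = - \frac{8013}{16928}$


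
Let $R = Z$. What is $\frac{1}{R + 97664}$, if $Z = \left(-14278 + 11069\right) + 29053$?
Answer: $\frac{1}{123508} \approx 8.0966 \cdot 10^{-6}$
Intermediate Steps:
$Z = 25844$ ($Z = -3209 + 29053 = 25844$)
$R = 25844$
$\frac{1}{R + 97664} = \frac{1}{25844 + 97664} = \frac{1}{123508}$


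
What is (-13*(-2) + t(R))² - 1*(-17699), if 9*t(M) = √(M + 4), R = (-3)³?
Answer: 1488352/81 + 52*I*√23/9 ≈ 18375.0 + 27.709*I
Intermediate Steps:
R = -27
t(M) = √(4 + M)/9 (t(M) = √(M + 4)/9 = √(4 + M)/9)
(-13*(-2) + t(R))² - 1*(-17699) = (-13*(-2) + √(4 - 27)/9)² - 1*(-17699) = (26 + √(-23)/9)² + 17699 = (26 + (I*√23)/9)² + 17699 = (26 + I*√23/9)² + 17699 = 17699 + (26 + I*√23/9)²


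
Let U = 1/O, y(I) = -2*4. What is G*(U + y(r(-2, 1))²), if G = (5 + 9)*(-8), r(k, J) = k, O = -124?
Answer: -222180/31 ≈ -7167.1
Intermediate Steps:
y(I) = -8
U = -1/124 (U = 1/(-124) = -1/124 ≈ -0.0080645)
G = -112 (G = 14*(-8) = -112)
G*(U + y(r(-2, 1))²) = -112*(-1/124 + (-8)²) = -112*(-1/124 + 64) = -112*7935/124 = -222180/31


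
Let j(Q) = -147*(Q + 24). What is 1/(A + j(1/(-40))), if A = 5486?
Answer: 40/78467 ≈ 0.00050977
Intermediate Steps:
j(Q) = -3528 - 147*Q (j(Q) = -147*(24 + Q) = -3528 - 147*Q)
1/(A + j(1/(-40))) = 1/(5486 + (-3528 - 147/(-40))) = 1/(5486 + (-3528 - 147*(-1/40))) = 1/(5486 + (-3528 + 147/40)) = 1/(5486 - 140973/40) = 1/(78467/40) = 40/78467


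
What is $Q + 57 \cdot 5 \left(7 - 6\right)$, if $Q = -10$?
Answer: $275$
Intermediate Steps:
$Q + 57 \cdot 5 \left(7 - 6\right) = -10 + 57 \cdot 5 \left(7 - 6\right) = -10 + 57 \cdot 5 \cdot 1 = -10 + 57 \cdot 5 = -10 + 285 = 275$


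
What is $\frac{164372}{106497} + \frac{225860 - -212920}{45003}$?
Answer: $\frac{18041995592}{1597561497} \approx 11.293$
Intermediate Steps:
$\frac{164372}{106497} + \frac{225860 - -212920}{45003} = 164372 \cdot \frac{1}{106497} + \left(225860 + 212920\right) \frac{1}{45003} = \frac{164372}{106497} + 438780 \cdot \frac{1}{45003} = \frac{164372}{106497} + \frac{146260}{15001} = \frac{18041995592}{1597561497}$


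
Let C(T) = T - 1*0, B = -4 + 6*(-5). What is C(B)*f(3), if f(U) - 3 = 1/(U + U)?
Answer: -323/3 ≈ -107.67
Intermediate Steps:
f(U) = 3 + 1/(2*U) (f(U) = 3 + 1/(U + U) = 3 + 1/(2*U))
B = -34 (B = -4 - 30 = -34)
C(T) = T (C(T) = T + 0 = T)
C(B)*f(3) = -34*(3 + (1/2)/3) = -34*(3 + (1/2)*(1/3)) = -34*(3 + 1/6) = -34*19/6 = -323/3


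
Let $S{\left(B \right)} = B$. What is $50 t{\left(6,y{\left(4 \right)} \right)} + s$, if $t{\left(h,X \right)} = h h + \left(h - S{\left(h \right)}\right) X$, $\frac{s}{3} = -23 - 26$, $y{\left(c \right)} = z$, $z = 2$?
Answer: $1653$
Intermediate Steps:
$y{\left(c \right)} = 2$
$s = -147$ ($s = 3 \left(-23 - 26\right) = 3 \left(-49\right) = -147$)
$t{\left(h,X \right)} = h^{2}$ ($t{\left(h,X \right)} = h h + \left(h - h\right) X = h^{2} + 0 X = h^{2} + 0 = h^{2}$)
$50 t{\left(6,y{\left(4 \right)} \right)} + s = 50 \cdot 6^{2} - 147 = 50 \cdot 36 - 147 = 1800 - 147 = 1653$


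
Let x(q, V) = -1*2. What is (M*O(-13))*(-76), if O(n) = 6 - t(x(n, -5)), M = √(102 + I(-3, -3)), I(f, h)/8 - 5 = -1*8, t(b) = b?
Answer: -608*√78 ≈ -5369.7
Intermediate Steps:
x(q, V) = -2
I(f, h) = -24 (I(f, h) = 40 + 8*(-1*8) = 40 + 8*(-8) = 40 - 64 = -24)
M = √78 (M = √(102 - 24) = √78 ≈ 8.8318)
O(n) = 8 (O(n) = 6 - 1*(-2) = 6 + 2 = 8)
(M*O(-13))*(-76) = (√78*8)*(-76) = (8*√78)*(-76) = -608*√78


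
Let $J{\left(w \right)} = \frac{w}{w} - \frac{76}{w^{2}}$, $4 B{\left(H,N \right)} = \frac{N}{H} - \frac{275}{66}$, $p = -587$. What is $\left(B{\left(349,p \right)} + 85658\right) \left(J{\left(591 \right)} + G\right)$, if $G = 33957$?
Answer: $\frac{4254849985444170821}{1462788828} \approx 2.9087 \cdot 10^{9}$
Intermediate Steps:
$B{\left(H,N \right)} = - \frac{25}{24} + \frac{N}{4 H}$ ($B{\left(H,N \right)} = \frac{\frac{N}{H} - \frac{275}{66}}{4} = \frac{\frac{N}{H} - \frac{25}{6}}{4} = \frac{- \frac{25}{6} + \frac{N}{H}}{4} = - \frac{25}{24} + \frac{N}{4 H}$)
$J{\left(w \right)} = 1 - \frac{76}{w^{2}}$
$\left(B{\left(349,p \right)} + 85658\right) \left(J{\left(591 \right)} + G\right) = \left(\left(- \frac{25}{24} + \frac{1}{4} \left(-587\right) \frac{1}{349}\right) + 85658\right) \left(\left(1 - \frac{76}{349281}\right) + 33957\right) = \left(\left(- \frac{25}{24} - \frac{587}{1396}\right) + 85658\right) \left(\left(1 - \frac{76}{349281}\right) + 33957\right) = \left(- \frac{12247}{8376} + 85658\right) \left(\frac{349205}{349281} + 33957\right) = \frac{717459161}{8376} \cdot \frac{11860884122}{349281} = \frac{4254849985444170821}{1462788828}$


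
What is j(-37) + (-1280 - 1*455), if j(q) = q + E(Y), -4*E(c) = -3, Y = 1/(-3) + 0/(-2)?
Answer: -7085/4 ≈ -1771.3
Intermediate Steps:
Y = -⅓ (Y = 1*(-⅓) + 0*(-½) = -⅓ + 0 = -⅓ ≈ -0.33333)
E(c) = ¾ (E(c) = -¼*(-3) = ¾)
j(q) = ¾ + q (j(q) = q + ¾ = ¾ + q)
j(-37) + (-1280 - 1*455) = (¾ - 37) + (-1280 - 1*455) = -145/4 + (-1280 - 455) = -145/4 - 1735 = -7085/4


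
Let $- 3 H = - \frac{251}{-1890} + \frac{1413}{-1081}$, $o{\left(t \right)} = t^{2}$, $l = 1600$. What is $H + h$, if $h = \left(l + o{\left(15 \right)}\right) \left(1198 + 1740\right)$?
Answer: $\frac{32864228748739}{6129270} \approx 5.3618 \cdot 10^{6}$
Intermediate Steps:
$H = \frac{2399239}{6129270}$ ($H = - \frac{- \frac{251}{-1890} + \frac{1413}{-1081}}{3} = - \frac{\left(-251\right) \left(- \frac{1}{1890}\right) + 1413 \left(- \frac{1}{1081}\right)}{3} = - \frac{\frac{251}{1890} - \frac{1413}{1081}}{3} = \left(- \frac{1}{3}\right) \left(- \frac{2399239}{2043090}\right) = \frac{2399239}{6129270} \approx 0.39144$)
$h = 5361850$ ($h = \left(1600 + 15^{2}\right) \left(1198 + 1740\right) = \left(1600 + 225\right) 2938 = 1825 \cdot 2938 = 5361850$)
$H + h = \frac{2399239}{6129270} + 5361850 = \frac{32864228748739}{6129270}$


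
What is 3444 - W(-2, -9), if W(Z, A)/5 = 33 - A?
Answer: 3234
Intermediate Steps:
W(Z, A) = 165 - 5*A (W(Z, A) = 5*(33 - A) = 165 - 5*A)
3444 - W(-2, -9) = 3444 - (165 - 5*(-9)) = 3444 - (165 + 45) = 3444 - 1*210 = 3444 - 210 = 3234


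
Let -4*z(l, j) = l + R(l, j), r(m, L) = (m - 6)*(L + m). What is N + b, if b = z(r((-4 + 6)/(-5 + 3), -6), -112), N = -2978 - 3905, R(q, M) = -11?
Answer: -13785/2 ≈ -6892.5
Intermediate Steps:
N = -6883
r(m, L) = (-6 + m)*(L + m)
z(l, j) = 11/4 - l/4 (z(l, j) = -(l - 11)/4 = -(-11 + l)/4 = 11/4 - l/4)
b = -19/2 (b = 11/4 - (((-4 + 6)/(-5 + 3))**2 - 6*(-6) - 6*(-4 + 6)/(-5 + 3) - 6*(-4 + 6)/(-5 + 3))/4 = 11/4 - ((2/(-2))**2 + 36 - 12/(-2) - 12/(-2))/4 = 11/4 - ((2*(-1/2))**2 + 36 - 12*(-1)/2 - 12*(-1)/2)/4 = 11/4 - ((-1)**2 + 36 - 6*(-1) - 6*(-1))/4 = 11/4 - (1 + 36 + 6 + 6)/4 = 11/4 - 1/4*49 = 11/4 - 49/4 = -19/2 ≈ -9.5000)
N + b = -6883 - 19/2 = -13785/2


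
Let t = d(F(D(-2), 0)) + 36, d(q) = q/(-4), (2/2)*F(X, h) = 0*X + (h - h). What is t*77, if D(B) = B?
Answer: 2772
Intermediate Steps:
F(X, h) = 0 (F(X, h) = 0*X + (h - h) = 0 + 0 = 0)
d(q) = -q/4 (d(q) = q*(-¼) = -q/4)
t = 36 (t = -¼*0 + 36 = 0 + 36 = 36)
t*77 = 36*77 = 2772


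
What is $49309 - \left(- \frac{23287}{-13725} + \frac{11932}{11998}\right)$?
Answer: $\frac{4059697801912}{82336275} \approx 49306.0$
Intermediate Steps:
$49309 - \left(- \frac{23287}{-13725} + \frac{11932}{11998}\right) = 49309 - \left(\left(-23287\right) \left(- \frac{1}{13725}\right) + 11932 \cdot \frac{1}{11998}\right) = 49309 - \left(\frac{23287}{13725} + \frac{5966}{5999}\right) = 49309 - \frac{221582063}{82336275} = \frac{4059697801912}{82336275}$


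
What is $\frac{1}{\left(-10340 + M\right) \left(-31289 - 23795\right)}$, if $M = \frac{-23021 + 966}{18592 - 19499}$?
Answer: $\frac{907}{515383806300} \approx 1.7599 \cdot 10^{-9}$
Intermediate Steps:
$M = \frac{22055}{907}$ ($M = - \frac{22055}{-907} = \left(-22055\right) \left(- \frac{1}{907}\right) = \frac{22055}{907} \approx 24.316$)
$\frac{1}{\left(-10340 + M\right) \left(-31289 - 23795\right)} = \frac{1}{\left(-10340 + \frac{22055}{907}\right) \left(-31289 - 23795\right)} = \frac{1}{\left(- \frac{9356325}{907}\right) \left(-55084\right)} = \frac{1}{\frac{515383806300}{907}} = \frac{907}{515383806300}$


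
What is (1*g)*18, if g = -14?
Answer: -252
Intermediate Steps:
(1*g)*18 = (1*(-14))*18 = -14*18 = -252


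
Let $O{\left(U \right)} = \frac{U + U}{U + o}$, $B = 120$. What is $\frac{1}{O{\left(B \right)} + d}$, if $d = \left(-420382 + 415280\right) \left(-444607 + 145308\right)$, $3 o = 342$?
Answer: $\frac{39}{59553916462} \approx 6.5487 \cdot 10^{-10}$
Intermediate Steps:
$o = 114$ ($o = \frac{1}{3} \cdot 342 = 114$)
$O{\left(U \right)} = \frac{2 U}{114 + U}$ ($O{\left(U \right)} = \frac{U + U}{U + 114} = \frac{2 U}{114 + U}$)
$d = 1527023498$ ($d = \left(-5102\right) \left(-299299\right) = 1527023498$)
$\frac{1}{O{\left(B \right)} + d} = \frac{1}{2 \cdot 120 \frac{1}{114 + 120} + 1527023498} = \frac{1}{2 \cdot 120 \cdot \frac{1}{234} + 1527023498} = \frac{1}{\frac{40}{39} + 1527023498} = \frac{1}{\frac{59553916462}{39}} = \frac{39}{59553916462}$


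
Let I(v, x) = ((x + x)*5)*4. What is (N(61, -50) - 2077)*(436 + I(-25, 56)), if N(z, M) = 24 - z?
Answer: -5657064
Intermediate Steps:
I(v, x) = 40*x (I(v, x) = ((2*x)*5)*4 = (10*x)*4 = 40*x)
(N(61, -50) - 2077)*(436 + I(-25, 56)) = ((24 - 1*61) - 2077)*(436 + 40*56) = ((24 - 61) - 2077)*(436 + 2240) = (-37 - 2077)*2676 = -2114*2676 = -5657064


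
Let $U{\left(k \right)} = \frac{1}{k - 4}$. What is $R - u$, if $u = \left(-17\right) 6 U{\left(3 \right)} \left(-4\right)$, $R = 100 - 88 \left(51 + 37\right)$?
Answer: $-7236$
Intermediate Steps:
$U{\left(k \right)} = \frac{1}{-4 + k}$
$R = -7644$ ($R = 100 - 7744 = -7644$)
$u = -408$ ($u = \frac{\left(-17\right) 6}{-4 + 3} \left(-4\right) = - \frac{102}{-1} \left(-4\right) = \left(-102\right) \left(-1\right) \left(-4\right) = 102 \left(-4\right) = -408$)
$R - u = -7644 - -408 = -7644 + 408 = -7236$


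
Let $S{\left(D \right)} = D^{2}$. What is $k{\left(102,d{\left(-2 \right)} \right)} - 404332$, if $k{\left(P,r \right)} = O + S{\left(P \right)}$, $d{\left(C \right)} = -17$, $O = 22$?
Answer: $-393906$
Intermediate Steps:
$k{\left(P,r \right)} = 22 + P^{2}$
$k{\left(102,d{\left(-2 \right)} \right)} - 404332 = \left(22 + 102^{2}\right) - 404332 = \left(22 + 10404\right) - 404332 = 10426 - 404332 = -393906$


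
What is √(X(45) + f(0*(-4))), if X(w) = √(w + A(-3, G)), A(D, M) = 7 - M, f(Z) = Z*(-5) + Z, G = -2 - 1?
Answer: 55^(¼) ≈ 2.7233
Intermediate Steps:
G = -3
f(Z) = -4*Z (f(Z) = -5*Z + Z = -4*Z)
X(w) = √(10 + w) (X(w) = √(w + (7 - 1*(-3))) = √(w + (7 + 3)) = √(w + 10) = √(10 + w))
√(X(45) + f(0*(-4))) = √(√(10 + 45) - 0*(-4)) = √(√55 - 4*0) = √(√55 + 0) = √(√55) = 55^(¼)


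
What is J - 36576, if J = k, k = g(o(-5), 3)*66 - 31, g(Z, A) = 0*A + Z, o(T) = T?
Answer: -36937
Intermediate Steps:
g(Z, A) = Z (g(Z, A) = 0 + Z = Z)
k = -361 (k = -5*66 - 31 = -330 - 31 = -361)
J = -361
J - 36576 = -361 - 36576 = -36937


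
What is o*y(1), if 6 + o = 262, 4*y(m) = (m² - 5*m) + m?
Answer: -192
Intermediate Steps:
y(m) = -m + m²/4 (y(m) = ((m² - 5*m) + m)/4 = (m² - 4*m)/4 = -m + m²/4)
o = 256 (o = -6 + 262 = 256)
o*y(1) = 256*((¼)*1*(-4 + 1)) = 256*((¼)*1*(-3)) = 256*(-¾) = -192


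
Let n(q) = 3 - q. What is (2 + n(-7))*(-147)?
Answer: -1764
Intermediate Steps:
(2 + n(-7))*(-147) = (2 + (3 - 1*(-7)))*(-147) = (2 + (3 + 7))*(-147) = (2 + 10)*(-147) = 12*(-147) = -1764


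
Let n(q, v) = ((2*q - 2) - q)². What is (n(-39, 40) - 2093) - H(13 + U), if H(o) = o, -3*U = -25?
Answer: -1300/3 ≈ -433.33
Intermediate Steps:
U = 25/3 (U = -⅓*(-25) = 25/3 ≈ 8.3333)
n(q, v) = (-2 + q)² (n(q, v) = ((-2 + 2*q) - q)² = (-2 + q)²)
(n(-39, 40) - 2093) - H(13 + U) = ((-2 - 39)² - 2093) - (13 + 25/3) = ((-41)² - 2093) - 1*64/3 = (1681 - 2093) - 64/3 = -412 - 64/3 = -1300/3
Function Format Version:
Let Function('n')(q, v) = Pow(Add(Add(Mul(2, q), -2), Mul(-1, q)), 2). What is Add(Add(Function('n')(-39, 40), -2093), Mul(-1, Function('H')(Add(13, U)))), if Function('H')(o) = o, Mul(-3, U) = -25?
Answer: Rational(-1300, 3) ≈ -433.33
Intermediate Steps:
U = Rational(25, 3) (U = Mul(Rational(-1, 3), -25) = Rational(25, 3) ≈ 8.3333)
Function('n')(q, v) = Pow(Add(-2, q), 2) (Function('n')(q, v) = Pow(Add(Add(-2, Mul(2, q)), Mul(-1, q)), 2) = Pow(Add(-2, q), 2))
Add(Add(Function('n')(-39, 40), -2093), Mul(-1, Function('H')(Add(13, U)))) = Add(Add(Pow(Add(-2, -39), 2), -2093), Mul(-1, Add(13, Rational(25, 3)))) = Add(Add(Pow(-41, 2), -2093), Mul(-1, Rational(64, 3))) = Add(Add(1681, -2093), Rational(-64, 3)) = Add(-412, Rational(-64, 3)) = Rational(-1300, 3)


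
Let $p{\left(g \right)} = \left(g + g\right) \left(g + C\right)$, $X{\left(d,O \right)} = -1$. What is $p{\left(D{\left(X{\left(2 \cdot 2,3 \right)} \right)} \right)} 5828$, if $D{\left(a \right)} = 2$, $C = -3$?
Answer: $-23312$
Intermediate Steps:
$p{\left(g \right)} = 2 g \left(-3 + g\right)$ ($p{\left(g \right)} = \left(g + g\right) \left(g - 3\right) = 2 g \left(-3 + g\right)$)
$p{\left(D{\left(X{\left(2 \cdot 2,3 \right)} \right)} \right)} 5828 = 2 \cdot 2 \left(-3 + 2\right) 5828 = 2 \cdot 2 \left(-1\right) 5828 = \left(-4\right) 5828 = -23312$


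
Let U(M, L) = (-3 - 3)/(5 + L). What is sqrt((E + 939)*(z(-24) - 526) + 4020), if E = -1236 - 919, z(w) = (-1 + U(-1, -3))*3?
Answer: 2*sqrt(164557) ≈ 811.31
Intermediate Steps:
U(M, L) = -6/(5 + L)
z(w) = -12 (z(w) = (-1 - 6/(5 - 3))*3 = (-1 - 6/2)*3 = (-1 - 6*1/2)*3 = (-1 - 3)*3 = -4*3 = -12)
E = -2155
sqrt((E + 939)*(z(-24) - 526) + 4020) = sqrt((-2155 + 939)*(-12 - 526) + 4020) = sqrt(-1216*(-538) + 4020) = sqrt(654208 + 4020) = sqrt(658228) = 2*sqrt(164557)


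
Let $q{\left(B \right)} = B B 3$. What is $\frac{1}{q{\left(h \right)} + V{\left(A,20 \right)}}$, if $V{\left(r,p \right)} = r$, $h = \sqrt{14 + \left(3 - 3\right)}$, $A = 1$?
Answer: $\frac{1}{43} \approx 0.023256$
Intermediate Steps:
$h = \sqrt{14}$ ($h = \sqrt{14 + \left(3 - 3\right)} = \sqrt{14 + 0} = \sqrt{14} \approx 3.7417$)
$q{\left(B \right)} = 3 B^{2}$ ($q{\left(B \right)} = B^{2} \cdot 3 = 3 B^{2}$)
$\frac{1}{q{\left(h \right)} + V{\left(A,20 \right)}} = \frac{1}{3 \left(\sqrt{14}\right)^{2} + 1} = \frac{1}{3 \cdot 14 + 1} = \frac{1}{42 + 1} = \frac{1}{43}$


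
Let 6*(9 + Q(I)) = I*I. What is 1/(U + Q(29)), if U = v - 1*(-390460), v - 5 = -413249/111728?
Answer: 335184/130920345781 ≈ 2.5602e-6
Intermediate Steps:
v = 145391/111728 (v = 5 - 413249/111728 = 145391/111728 ≈ 1.3013)
Q(I) = -9 + I²/6 (Q(I) = -9 + (I*I)/6 = -9 + I²/6)
U = 43625460271/111728 (U = 145391/111728 - 1*(-390460) = 145391/111728 + 390460 = 43625460271/111728 ≈ 3.9046e+5)
1/(U + Q(29)) = 1/(43625460271/111728 + (-9 + (⅙)*29²)) = 1/(43625460271/111728 + (-9 + (⅙)*841)) = 1/(43625460271/111728 + (-9 + 841/6)) = 1/(43625460271/111728 + 787/6) = 1/(130920345781/335184) = 335184/130920345781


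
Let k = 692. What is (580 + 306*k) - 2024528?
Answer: -1812196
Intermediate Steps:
(580 + 306*k) - 2024528 = (580 + 306*692) - 2024528 = (580 + 211752) - 2024528 = 212332 - 2024528 = -1812196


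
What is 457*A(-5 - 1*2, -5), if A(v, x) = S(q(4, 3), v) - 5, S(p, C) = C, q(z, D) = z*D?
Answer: -5484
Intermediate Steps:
q(z, D) = D*z
A(v, x) = -5 + v (A(v, x) = v - 5 = -5 + v)
457*A(-5 - 1*2, -5) = 457*(-5 + (-5 - 1*2)) = 457*(-5 + (-5 - 2)) = 457*(-5 - 7) = 457*(-12) = -5484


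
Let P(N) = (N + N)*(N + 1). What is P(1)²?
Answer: 16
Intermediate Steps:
P(N) = 2*N*(1 + N) (P(N) = (2*N)*(1 + N) = 2*N*(1 + N))
P(1)² = (2*1*(1 + 1))² = (2*1*2)² = 4² = 16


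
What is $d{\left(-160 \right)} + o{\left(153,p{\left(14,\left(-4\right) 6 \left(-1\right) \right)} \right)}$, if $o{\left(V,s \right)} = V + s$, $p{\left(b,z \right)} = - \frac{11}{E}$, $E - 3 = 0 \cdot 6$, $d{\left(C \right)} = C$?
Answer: $- \frac{32}{3} \approx -10.667$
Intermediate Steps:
$E = 3$ ($E = 3 + 0 \cdot 6 = 3 + 0 = 3$)
$p{\left(b,z \right)} = - \frac{11}{3}$
$d{\left(-160 \right)} + o{\left(153,p{\left(14,\left(-4\right) 6 \left(-1\right) \right)} \right)} = -160 + \left(153 - \frac{11}{3}\right) = -160 + \frac{448}{3} = - \frac{32}{3}$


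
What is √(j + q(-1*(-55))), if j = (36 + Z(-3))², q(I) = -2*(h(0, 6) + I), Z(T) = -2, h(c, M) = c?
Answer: √1046 ≈ 32.342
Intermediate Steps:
q(I) = -2*I (q(I) = -2*(0 + I) = -2*I)
j = 1156 (j = (36 - 2)² = 34² = 1156)
√(j + q(-1*(-55))) = √(1156 - (-2)*(-55)) = √(1156 - 2*55) = √(1156 - 110) = √1046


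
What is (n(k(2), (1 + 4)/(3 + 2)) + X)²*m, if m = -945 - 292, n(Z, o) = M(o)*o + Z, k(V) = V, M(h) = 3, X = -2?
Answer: -11133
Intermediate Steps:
n(Z, o) = Z + 3*o (n(Z, o) = 3*o + Z = Z + 3*o)
m = -1237
(n(k(2), (1 + 4)/(3 + 2)) + X)²*m = ((2 + 3*((1 + 4)/(3 + 2))) - 2)²*(-1237) = ((2 + 3*(5/5)) - 2)²*(-1237) = ((2 + 3*(5*(⅕))) - 2)²*(-1237) = ((2 + 3*1) - 2)²*(-1237) = ((2 + 3) - 2)²*(-1237) = (5 - 2)²*(-1237) = 3²*(-1237) = 9*(-1237) = -11133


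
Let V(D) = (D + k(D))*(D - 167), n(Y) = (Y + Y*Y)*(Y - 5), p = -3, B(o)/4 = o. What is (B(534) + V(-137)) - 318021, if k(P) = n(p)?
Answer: -259645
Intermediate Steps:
B(o) = 4*o
n(Y) = (-5 + Y)*(Y + Y²) (n(Y) = (Y + Y²)*(-5 + Y) = (-5 + Y)*(Y + Y²))
k(P) = -48 (k(P) = -3*(-5 + (-3)² - 4*(-3)) = -3*(-5 + 9 + 12) = -3*16 = -48)
V(D) = (-167 + D)*(-48 + D) (V(D) = (D - 48)*(D - 167) = (-48 + D)*(-167 + D) = (-167 + D)*(-48 + D))
(B(534) + V(-137)) - 318021 = (4*534 + (8016 + (-137)² - 215*(-137))) - 318021 = (2136 + (8016 + 18769 + 29455)) - 318021 = (2136 + 56240) - 318021 = 58376 - 318021 = -259645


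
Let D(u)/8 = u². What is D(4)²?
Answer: 16384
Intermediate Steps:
D(u) = 8*u²
D(4)² = (8*4²)² = (8*16)² = 128² = 16384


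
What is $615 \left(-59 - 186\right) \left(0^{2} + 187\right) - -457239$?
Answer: $-27718986$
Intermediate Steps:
$615 \left(-59 - 186\right) \left(0^{2} + 187\right) - -457239 = 615 \left(- 245 \left(0 + 187\right)\right) + 457239 = 615 \left(\left(-245\right) 187\right) + 457239 = 615 \left(-45815\right) + 457239 = -28176225 + 457239 = -27718986$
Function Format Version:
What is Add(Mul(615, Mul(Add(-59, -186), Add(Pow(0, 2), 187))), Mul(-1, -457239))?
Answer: -27718986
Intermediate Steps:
Add(Mul(615, Mul(Add(-59, -186), Add(Pow(0, 2), 187))), Mul(-1, -457239)) = Add(Mul(615, Mul(-245, Add(0, 187))), 457239) = Add(Mul(615, Mul(-245, 187)), 457239) = Add(Mul(615, -45815), 457239) = Add(-28176225, 457239) = -27718986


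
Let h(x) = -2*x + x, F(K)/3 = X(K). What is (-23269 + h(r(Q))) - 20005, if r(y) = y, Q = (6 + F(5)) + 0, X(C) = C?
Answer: -43295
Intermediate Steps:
F(K) = 3*K
Q = 21 (Q = (6 + 3*5) + 0 = (6 + 15) + 0 = 21 + 0 = 21)
h(x) = -x
(-23269 + h(r(Q))) - 20005 = (-23269 - 1*21) - 20005 = (-23269 - 21) - 20005 = -23290 - 20005 = -43295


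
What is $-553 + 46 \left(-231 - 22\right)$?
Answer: $-12191$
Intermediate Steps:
$-553 + 46 \left(-231 - 22\right) = -553 + 46 \left(-253\right) = -553 - 11638 = -12191$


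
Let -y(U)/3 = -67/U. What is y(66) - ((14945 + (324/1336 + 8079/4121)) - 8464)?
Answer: -49056587331/7570277 ≈ -6480.2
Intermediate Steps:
y(U) = 201/U (y(U) = -(-201)/U = 201/U)
y(66) - ((14945 + (324/1336 + 8079/4121)) - 8464) = 201/66 - ((14945 + (324/1336 + 8079/4121)) - 8464) = 201*(1/66) - ((14945 + (324*(1/1336) + 8079*(1/4121))) - 8464) = 67/22 - ((14945 + (81/334 + 8079/4121)) - 8464) = 67/22 - ((14945 + 3032187/1376414) - 8464) = 67/22 - (20573539417/1376414 - 8464) = 67/22 - 1*8923571321/1376414 = 67/22 - 8923571321/1376414 = -49056587331/7570277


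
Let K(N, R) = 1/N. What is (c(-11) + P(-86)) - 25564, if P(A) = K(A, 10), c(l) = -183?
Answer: -2214243/86 ≈ -25747.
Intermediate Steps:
P(A) = 1/A
(c(-11) + P(-86)) - 25564 = (-183 + 1/(-86)) - 25564 = (-183 - 1/86) - 25564 = -15739/86 - 25564 = -2214243/86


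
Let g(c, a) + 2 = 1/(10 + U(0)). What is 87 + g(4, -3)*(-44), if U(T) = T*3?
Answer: 853/5 ≈ 170.60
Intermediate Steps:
U(T) = 3*T
g(c, a) = -19/10 (g(c, a) = -2 + 1/(10 + 3*0) = -2 + 1/(10 + 0) = -2 + 1/10 = -2 + ⅒ = -19/10)
87 + g(4, -3)*(-44) = 87 - 19/10*(-44) = 87 + 418/5 = 853/5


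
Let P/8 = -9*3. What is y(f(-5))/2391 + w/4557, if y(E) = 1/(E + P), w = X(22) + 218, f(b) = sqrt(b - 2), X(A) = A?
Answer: 2975123512/56492234309 - I*sqrt(7)/111571233 ≈ 0.052664 - 2.3714e-8*I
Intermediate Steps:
f(b) = sqrt(-2 + b)
P = -216 (P = 8*(-9*3) = 8*(-27) = -216)
w = 240 (w = 22 + 218 = 240)
y(E) = 1/(-216 + E) (y(E) = 1/(E - 216) = 1/(-216 + E))
y(f(-5))/2391 + w/4557 = 1/(-216 + sqrt(-2 - 5)*2391) + 240/4557 = (1/2391)/(-216 + sqrt(-7)) + 240*(1/4557) = (1/2391)/(-216 + I*sqrt(7)) + 80/1519 = 1/(2391*(-216 + I*sqrt(7))) + 80/1519 = 80/1519 + 1/(2391*(-216 + I*sqrt(7)))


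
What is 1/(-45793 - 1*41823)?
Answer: -1/87616 ≈ -1.1413e-5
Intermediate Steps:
1/(-45793 - 1*41823) = 1/(-45793 - 41823) = 1/(-87616) = -1/87616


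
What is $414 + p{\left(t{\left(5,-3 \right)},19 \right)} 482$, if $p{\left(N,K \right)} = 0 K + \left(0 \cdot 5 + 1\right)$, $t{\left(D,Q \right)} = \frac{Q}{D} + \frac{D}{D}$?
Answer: $896$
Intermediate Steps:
$t{\left(D,Q \right)} = 1 + \frac{Q}{D}$ ($t{\left(D,Q \right)} = \frac{Q}{D} + 1 = 1 + \frac{Q}{D}$)
$p{\left(N,K \right)} = 1$ ($p{\left(N,K \right)} = 0 + \left(0 + 1\right) = 0 + 1 = 1$)
$414 + p{\left(t{\left(5,-3 \right)},19 \right)} 482 = 414 + 1 \cdot 482 = 414 + 482 = 896$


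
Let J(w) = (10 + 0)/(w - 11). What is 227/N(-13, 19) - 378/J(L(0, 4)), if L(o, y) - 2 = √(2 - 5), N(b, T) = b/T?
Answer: 548/65 - 189*I*√3/5 ≈ 8.4308 - 65.472*I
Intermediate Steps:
L(o, y) = 2 + I*√3 (L(o, y) = 2 + √(2 - 5) = 2 + √(-3) = 2 + I*√3)
J(w) = 10/(-11 + w)
227/N(-13, 19) - 378/J(L(0, 4)) = 227/((-13/19)) - (-1701/5 + 189*I*√3/5) = 227/((-13*1/19)) - (-1701/5 + 189*I*√3/5) = 227/(-13/19) - 378*(-9/10 + I*√3/10) = 227*(-19/13) + (1701/5 - 189*I*√3/5) = -4313/13 + (1701/5 - 189*I*√3/5) = 548/65 - 189*I*√3/5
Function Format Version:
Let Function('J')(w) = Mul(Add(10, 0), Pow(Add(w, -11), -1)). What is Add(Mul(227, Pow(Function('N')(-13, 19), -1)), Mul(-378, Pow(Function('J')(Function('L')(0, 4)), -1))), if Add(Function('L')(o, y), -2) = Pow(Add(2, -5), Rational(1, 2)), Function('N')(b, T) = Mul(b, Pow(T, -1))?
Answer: Add(Rational(548, 65), Mul(Rational(-189, 5), I, Pow(3, Rational(1, 2)))) ≈ Add(8.4308, Mul(-65.472, I))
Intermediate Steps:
Function('L')(o, y) = Add(2, Mul(I, Pow(3, Rational(1, 2)))) (Function('L')(o, y) = Add(2, Pow(Add(2, -5), Rational(1, 2))) = Add(2, Pow(-3, Rational(1, 2))) = Add(2, Mul(I, Pow(3, Rational(1, 2)))))
Function('J')(w) = Mul(10, Pow(Add(-11, w), -1))
Add(Mul(227, Pow(Function('N')(-13, 19), -1)), Mul(-378, Pow(Function('J')(Function('L')(0, 4)), -1))) = Add(Mul(227, Pow(Mul(-13, Pow(19, -1)), -1)), Mul(-378, Pow(Mul(10, Pow(Add(-11, Add(2, Mul(I, Pow(3, Rational(1, 2))))), -1)), -1))) = Add(Mul(227, Pow(Mul(-13, Rational(1, 19)), -1)), Mul(-378, Pow(Mul(10, Pow(Add(-9, Mul(I, Pow(3, Rational(1, 2)))), -1)), -1))) = Add(Mul(227, Pow(Rational(-13, 19), -1)), Mul(-378, Add(Rational(-9, 10), Mul(Rational(1, 10), I, Pow(3, Rational(1, 2)))))) = Add(Mul(227, Rational(-19, 13)), Add(Rational(1701, 5), Mul(Rational(-189, 5), I, Pow(3, Rational(1, 2))))) = Add(Rational(-4313, 13), Add(Rational(1701, 5), Mul(Rational(-189, 5), I, Pow(3, Rational(1, 2))))) = Add(Rational(548, 65), Mul(Rational(-189, 5), I, Pow(3, Rational(1, 2))))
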